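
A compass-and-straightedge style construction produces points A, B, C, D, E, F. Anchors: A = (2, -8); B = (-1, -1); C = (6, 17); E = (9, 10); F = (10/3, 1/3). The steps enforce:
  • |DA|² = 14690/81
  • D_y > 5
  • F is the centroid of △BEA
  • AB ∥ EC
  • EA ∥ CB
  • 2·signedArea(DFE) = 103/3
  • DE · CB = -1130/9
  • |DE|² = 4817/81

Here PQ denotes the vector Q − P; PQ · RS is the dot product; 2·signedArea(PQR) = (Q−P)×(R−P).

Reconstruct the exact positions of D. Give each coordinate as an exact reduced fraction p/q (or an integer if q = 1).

1. D_x = 25/9  [DE · CB = -1130/9 ∩ 2·signedArea(DFE) = 103/3]
2. D_y = 49/9  [DE · CB = -1130/9 ∩ 2·signedArea(DFE) = 103/3]
   → D = (25/9, 49/9)

D = (25/9, 49/9)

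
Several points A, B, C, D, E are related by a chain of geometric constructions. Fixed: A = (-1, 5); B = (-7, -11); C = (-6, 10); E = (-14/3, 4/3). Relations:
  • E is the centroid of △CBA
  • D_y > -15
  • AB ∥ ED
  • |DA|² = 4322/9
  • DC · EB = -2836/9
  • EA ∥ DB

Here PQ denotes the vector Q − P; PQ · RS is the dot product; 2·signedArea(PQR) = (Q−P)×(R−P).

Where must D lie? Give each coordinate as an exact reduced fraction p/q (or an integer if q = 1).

D = (-32/3, -44/3)

1. D_x = -32/3  [EA ∥ DB ∩ AB ∥ ED]
2. D_y = -44/3  [EA ∥ DB ∩ AB ∥ ED]
   → D = (-32/3, -44/3)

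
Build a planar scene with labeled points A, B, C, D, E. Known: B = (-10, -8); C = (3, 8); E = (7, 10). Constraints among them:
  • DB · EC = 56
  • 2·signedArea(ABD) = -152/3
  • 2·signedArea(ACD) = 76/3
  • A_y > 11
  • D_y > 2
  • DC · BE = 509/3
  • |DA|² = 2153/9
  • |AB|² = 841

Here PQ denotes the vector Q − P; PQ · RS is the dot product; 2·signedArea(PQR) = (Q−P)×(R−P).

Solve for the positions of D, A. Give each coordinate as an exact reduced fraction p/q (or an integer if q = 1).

1. D_x = -4/3  [DC · BE = 509/3 ∩ DB · EC = 56]
2. D_y = 8/3  [DC · BE = 509/3 ∩ DB · EC = 56]
   → D = (-4/3, 8/3)
3. A_x = 11  [line 16/3·x + -13/3·y + -20/3 = 0 ∩ |DA|² = 2153/9]
4. A_y = 12  [line 16/3·x + -13/3·y + -20/3 = 0 ∩ |DA|² = 2153/9]
   → A = (11, 12)

A = (11, 12)
D = (-4/3, 8/3)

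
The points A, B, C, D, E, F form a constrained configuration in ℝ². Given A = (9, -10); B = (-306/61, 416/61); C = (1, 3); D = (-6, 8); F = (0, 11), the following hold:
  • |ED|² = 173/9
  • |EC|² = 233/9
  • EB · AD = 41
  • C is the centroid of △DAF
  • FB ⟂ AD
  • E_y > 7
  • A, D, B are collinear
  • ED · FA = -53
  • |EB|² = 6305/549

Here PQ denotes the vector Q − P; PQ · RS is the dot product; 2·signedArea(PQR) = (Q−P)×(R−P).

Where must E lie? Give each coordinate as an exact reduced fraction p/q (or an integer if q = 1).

E = (-5/3, 22/3)

1. E_x = -5/3  [ED · FA = -53 ∩ EB · AD = 41]
2. E_y = 22/3  [ED · FA = -53 ∩ EB · AD = 41]
   → E = (-5/3, 22/3)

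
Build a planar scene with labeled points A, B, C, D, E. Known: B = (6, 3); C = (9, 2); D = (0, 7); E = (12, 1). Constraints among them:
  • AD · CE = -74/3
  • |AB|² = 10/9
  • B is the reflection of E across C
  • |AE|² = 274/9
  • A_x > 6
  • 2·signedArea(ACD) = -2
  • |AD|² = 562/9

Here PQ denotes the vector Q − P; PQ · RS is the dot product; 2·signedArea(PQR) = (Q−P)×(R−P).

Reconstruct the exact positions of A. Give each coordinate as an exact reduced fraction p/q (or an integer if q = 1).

1. A_x = 7  [2·signedArea(ACD) = -2 ∩ AD · CE = -74/3]
2. A_y = 10/3  [2·signedArea(ACD) = -2 ∩ AD · CE = -74/3]
   → A = (7, 10/3)

A = (7, 10/3)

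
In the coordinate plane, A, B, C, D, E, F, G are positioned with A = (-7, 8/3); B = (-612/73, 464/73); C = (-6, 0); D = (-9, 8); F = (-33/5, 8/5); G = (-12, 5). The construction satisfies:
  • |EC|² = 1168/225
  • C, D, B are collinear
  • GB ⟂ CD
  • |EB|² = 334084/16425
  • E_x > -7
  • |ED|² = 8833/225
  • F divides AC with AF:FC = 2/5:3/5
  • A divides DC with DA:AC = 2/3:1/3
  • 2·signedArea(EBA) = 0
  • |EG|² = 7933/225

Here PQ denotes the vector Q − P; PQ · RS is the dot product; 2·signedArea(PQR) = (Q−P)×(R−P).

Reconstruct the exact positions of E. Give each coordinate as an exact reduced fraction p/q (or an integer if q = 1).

E = (-34/5, 32/15)

1. E_x = -34/5  [line 808/219·x + 101/73·y + 1616/73 = 0 ∩ |ED|² = 8833/225]
2. E_y = 32/15  [line 808/219·x + 101/73·y + 1616/73 = 0 ∩ |ED|² = 8833/225]
   → E = (-34/5, 32/15)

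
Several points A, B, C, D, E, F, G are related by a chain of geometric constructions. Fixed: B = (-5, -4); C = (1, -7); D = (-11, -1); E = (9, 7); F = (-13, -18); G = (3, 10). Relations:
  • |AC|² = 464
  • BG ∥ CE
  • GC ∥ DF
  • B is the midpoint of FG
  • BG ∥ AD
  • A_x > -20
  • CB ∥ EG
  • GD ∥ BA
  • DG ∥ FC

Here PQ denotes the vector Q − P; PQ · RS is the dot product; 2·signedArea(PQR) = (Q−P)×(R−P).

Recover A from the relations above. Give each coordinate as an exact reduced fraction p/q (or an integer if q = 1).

1. A_x = -19  [BG ∥ AD ∩ GD ∥ BA]
2. A_y = -15  [BG ∥ AD ∩ GD ∥ BA]
   → A = (-19, -15)

A = (-19, -15)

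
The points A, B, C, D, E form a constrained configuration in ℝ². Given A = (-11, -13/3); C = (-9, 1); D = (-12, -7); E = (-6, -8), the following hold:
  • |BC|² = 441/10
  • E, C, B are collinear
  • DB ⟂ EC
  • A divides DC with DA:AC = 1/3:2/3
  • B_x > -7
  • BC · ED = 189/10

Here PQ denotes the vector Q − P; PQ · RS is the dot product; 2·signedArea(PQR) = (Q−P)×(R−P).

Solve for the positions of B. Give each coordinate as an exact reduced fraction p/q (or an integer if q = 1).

B = (-69/10, -53/10)

1. B_x = -69/10  [E, C, B are collinear ∩ DB ⟂ EC]
2. B_y = -53/10  [E, C, B are collinear ∩ DB ⟂ EC]
   → B = (-69/10, -53/10)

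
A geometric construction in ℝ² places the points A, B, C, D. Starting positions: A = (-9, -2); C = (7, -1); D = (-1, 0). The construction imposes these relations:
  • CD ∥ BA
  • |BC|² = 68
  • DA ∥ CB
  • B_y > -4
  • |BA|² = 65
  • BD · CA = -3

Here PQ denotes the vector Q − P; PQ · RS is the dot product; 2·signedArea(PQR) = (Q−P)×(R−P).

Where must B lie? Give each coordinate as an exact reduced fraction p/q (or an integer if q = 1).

B = (-1, -3)

1. B_x = -1  [CD ∥ BA ∩ DA ∥ CB]
2. B_y = -3  [CD ∥ BA ∩ DA ∥ CB]
   → B = (-1, -3)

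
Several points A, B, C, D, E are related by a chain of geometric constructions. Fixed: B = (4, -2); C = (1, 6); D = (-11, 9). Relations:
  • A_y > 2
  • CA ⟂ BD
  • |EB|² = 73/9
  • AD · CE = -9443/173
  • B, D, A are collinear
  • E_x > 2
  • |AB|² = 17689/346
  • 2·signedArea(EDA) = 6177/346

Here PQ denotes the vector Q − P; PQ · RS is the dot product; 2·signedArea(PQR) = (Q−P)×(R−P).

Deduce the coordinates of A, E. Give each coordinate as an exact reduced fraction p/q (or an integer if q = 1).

A = (-611/346, 771/346)
E = (3, 2/3)

1. A_x = -611/346  [B, D, A are collinear ∩ CA ⟂ BD]
2. A_y = 771/346  [B, D, A are collinear ∩ CA ⟂ BD]
   → A = (-611/346, 771/346)
3. E_x = 3  [2·signedArea(EDA) = 6177/346 ∩ AD · CE = -9443/173]
4. E_y = 2/3  [2·signedArea(EDA) = 6177/346 ∩ AD · CE = -9443/173]
   → E = (3, 2/3)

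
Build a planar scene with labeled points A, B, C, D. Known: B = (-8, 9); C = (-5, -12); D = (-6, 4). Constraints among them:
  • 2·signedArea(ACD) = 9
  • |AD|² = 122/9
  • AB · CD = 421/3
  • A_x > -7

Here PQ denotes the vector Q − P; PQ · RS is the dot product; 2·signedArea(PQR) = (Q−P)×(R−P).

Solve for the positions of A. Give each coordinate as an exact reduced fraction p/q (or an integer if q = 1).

1. A_x = -19/3  [2·signedArea(ACD) = 9 ∩ AB · CD = 421/3]
2. A_y = 1/3  [2·signedArea(ACD) = 9 ∩ AB · CD = 421/3]
   → A = (-19/3, 1/3)

A = (-19/3, 1/3)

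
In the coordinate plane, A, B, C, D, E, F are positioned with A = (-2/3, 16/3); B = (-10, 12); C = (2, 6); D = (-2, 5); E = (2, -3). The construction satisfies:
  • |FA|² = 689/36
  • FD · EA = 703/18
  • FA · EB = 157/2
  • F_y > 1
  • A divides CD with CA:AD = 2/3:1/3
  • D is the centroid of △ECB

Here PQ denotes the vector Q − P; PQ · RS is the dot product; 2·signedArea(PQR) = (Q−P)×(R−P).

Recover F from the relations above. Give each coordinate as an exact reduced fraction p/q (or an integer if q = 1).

F = (2/3, 7/6)

1. F_x = 2/3  [FD · EA = 703/18 ∩ FA · EB = 157/2]
2. F_y = 7/6  [FD · EA = 703/18 ∩ FA · EB = 157/2]
   → F = (2/3, 7/6)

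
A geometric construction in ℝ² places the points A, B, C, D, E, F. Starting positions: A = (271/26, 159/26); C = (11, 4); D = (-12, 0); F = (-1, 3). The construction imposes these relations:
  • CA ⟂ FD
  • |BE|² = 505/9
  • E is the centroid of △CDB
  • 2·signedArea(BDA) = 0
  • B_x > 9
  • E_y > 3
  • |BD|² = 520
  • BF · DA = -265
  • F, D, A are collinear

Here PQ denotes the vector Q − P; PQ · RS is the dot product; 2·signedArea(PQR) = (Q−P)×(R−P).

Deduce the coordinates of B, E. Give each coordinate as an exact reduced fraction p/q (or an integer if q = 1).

B = (10, 6)
E = (3, 10/3)

1. B_x = 10  [2·signedArea(BDA) = 0 ∩ BF · DA = -265]
2. B_y = 6  [2·signedArea(BDA) = 0 ∩ BF · DA = -265]
   → B = (10, 6)
3. E_x = 3  [E is the centroid of △CDB]
4. E_y = 10/3  [E is the centroid of △CDB]
   → E = (3, 10/3)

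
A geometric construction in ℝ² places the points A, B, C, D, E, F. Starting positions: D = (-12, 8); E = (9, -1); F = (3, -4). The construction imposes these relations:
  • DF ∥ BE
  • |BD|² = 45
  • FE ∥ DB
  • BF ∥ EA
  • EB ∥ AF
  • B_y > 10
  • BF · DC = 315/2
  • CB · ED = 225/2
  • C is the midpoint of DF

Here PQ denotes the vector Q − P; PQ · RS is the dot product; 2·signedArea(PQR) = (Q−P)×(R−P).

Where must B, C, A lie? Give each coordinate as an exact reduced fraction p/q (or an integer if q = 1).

1. B_x = -6  [DF ∥ BE ∩ FE ∥ DB]
2. B_y = 11  [DF ∥ BE ∩ FE ∥ DB]
   → B = (-6, 11)
3. C_x = -9/2  [C is the midpoint of DF]
4. C_y = 2  [C is the midpoint of DF]
   → C = (-9/2, 2)
5. A_x = 18  [EB ∥ AF ∩ BF ∥ EA]
6. A_y = -16  [EB ∥ AF ∩ BF ∥ EA]
   → A = (18, -16)

A = (18, -16)
B = (-6, 11)
C = (-9/2, 2)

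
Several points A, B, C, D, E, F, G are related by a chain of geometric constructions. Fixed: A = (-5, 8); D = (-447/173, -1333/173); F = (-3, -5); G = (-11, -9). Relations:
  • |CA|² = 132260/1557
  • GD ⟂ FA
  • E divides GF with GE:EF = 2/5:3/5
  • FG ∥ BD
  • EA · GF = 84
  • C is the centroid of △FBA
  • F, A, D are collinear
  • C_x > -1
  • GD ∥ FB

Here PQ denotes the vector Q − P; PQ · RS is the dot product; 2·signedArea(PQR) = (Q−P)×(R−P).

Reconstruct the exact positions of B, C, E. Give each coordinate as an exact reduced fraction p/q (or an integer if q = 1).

1. B_x = 937/173  [FG ∥ BD ∩ GD ∥ FB]
2. B_y = -641/173  [FG ∥ BD ∩ GD ∥ FB]
   → B = (937/173, -641/173)
3. C_x = -149/173  [C is the centroid of △FBA]
4. C_y = -122/519  [C is the centroid of △FBA]
   → C = (-149/173, -122/519)
5. E_x = -39/5  [E divides GF with GE:EF = 2/5:3/5]
6. E_y = -37/5  [E divides GF with GE:EF = 2/5:3/5]
   → E = (-39/5, -37/5)

B = (937/173, -641/173)
C = (-149/173, -122/519)
E = (-39/5, -37/5)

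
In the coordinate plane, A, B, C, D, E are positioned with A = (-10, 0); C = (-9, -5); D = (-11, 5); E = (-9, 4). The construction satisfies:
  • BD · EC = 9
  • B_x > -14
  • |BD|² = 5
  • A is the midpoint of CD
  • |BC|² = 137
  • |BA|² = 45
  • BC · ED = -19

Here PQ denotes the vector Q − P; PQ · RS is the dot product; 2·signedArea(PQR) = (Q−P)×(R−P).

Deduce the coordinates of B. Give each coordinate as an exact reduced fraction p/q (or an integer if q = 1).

1. B_x = -13  [BD · EC = 9 ∩ BC · ED = -19]
2. B_y = 6  [BD · EC = 9 ∩ BC · ED = -19]
   → B = (-13, 6)

B = (-13, 6)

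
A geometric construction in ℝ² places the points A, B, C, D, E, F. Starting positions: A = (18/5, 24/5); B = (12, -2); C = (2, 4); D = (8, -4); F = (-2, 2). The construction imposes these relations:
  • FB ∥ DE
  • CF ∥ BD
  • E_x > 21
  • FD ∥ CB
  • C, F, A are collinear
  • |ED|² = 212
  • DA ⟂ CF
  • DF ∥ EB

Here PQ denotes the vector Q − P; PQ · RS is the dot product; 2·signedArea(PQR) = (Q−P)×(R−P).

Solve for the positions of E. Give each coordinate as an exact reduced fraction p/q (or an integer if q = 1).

E = (22, -8)

1. E_x = 22  [DF ∥ EB ∩ FB ∥ DE]
2. E_y = -8  [DF ∥ EB ∩ FB ∥ DE]
   → E = (22, -8)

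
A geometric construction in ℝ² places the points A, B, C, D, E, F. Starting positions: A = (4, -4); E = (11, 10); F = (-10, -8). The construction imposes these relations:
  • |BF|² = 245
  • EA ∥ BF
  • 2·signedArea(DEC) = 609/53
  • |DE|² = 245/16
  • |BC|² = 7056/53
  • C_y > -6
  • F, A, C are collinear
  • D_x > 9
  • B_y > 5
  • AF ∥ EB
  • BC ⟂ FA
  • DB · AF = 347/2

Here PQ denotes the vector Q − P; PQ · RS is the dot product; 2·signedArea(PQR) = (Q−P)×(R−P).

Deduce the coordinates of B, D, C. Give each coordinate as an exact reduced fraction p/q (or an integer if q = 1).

1. B_x = -3  [EA ∥ BF ∩ AF ∥ EB]
2. B_y = 6  [EA ∥ BF ∩ AF ∥ EB]
   → B = (-3, 6)
3. D_x = 37/4  [line 14·x + 4·y + -311/2 = 0 ∩ |DE|² = 245/16]
4. D_y = 13/2  [line 14·x + 4·y + -311/2 = 0 ∩ |DE|² = 245/16]
   → D = (37/4, 13/2)
5. C_x = 9/53  [F, A, C are collinear ∩ BC ⟂ FA]
6. C_y = -270/53  [F, A, C are collinear ∩ BC ⟂ FA]
   → C = (9/53, -270/53)

B = (-3, 6)
C = (9/53, -270/53)
D = (37/4, 13/2)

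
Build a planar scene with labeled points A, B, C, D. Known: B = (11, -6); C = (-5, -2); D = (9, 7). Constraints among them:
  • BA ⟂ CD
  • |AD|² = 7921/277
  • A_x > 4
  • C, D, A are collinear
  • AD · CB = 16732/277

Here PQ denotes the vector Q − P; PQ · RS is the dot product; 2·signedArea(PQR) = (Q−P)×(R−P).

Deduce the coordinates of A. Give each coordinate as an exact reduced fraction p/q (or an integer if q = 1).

1. A_x = 1247/277  [C, D, A are collinear ∩ BA ⟂ CD]
2. A_y = 1138/277  [C, D, A are collinear ∩ BA ⟂ CD]
   → A = (1247/277, 1138/277)

A = (1247/277, 1138/277)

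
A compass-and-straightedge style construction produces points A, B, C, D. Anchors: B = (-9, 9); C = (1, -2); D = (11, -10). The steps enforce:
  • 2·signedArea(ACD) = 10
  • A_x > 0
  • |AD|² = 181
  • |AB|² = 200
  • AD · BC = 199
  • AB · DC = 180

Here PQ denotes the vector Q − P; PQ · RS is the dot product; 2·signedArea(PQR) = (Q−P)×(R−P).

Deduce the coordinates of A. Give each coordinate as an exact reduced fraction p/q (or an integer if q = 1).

A = (1, -1)

1. A_x = 1  [AB · DC = 180 ∩ 2·signedArea(ACD) = 10]
2. A_y = -1  [AB · DC = 180 ∩ 2·signedArea(ACD) = 10]
   → A = (1, -1)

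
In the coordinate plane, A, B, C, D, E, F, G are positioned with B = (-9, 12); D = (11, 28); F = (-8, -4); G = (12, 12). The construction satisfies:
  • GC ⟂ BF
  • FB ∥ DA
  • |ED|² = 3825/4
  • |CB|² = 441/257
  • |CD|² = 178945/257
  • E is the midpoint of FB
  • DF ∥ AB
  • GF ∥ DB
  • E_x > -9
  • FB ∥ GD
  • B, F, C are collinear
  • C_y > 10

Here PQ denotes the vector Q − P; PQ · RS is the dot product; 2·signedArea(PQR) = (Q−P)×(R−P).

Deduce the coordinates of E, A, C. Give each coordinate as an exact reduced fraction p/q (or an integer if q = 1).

A = (10, 44)
C = (-2292/257, 2748/257)
E = (-17/2, 4)

1. E_x = -17/2  [E is the midpoint of FB]
2. E_y = 4  [E is the midpoint of FB]
   → E = (-17/2, 4)
3. A_x = 10  [DF ∥ AB ∩ FB ∥ DA]
4. A_y = 44  [DF ∥ AB ∩ FB ∥ DA]
   → A = (10, 44)
5. C_x = -2292/257  [B, F, C are collinear ∩ GC ⟂ BF]
6. C_y = 2748/257  [B, F, C are collinear ∩ GC ⟂ BF]
   → C = (-2292/257, 2748/257)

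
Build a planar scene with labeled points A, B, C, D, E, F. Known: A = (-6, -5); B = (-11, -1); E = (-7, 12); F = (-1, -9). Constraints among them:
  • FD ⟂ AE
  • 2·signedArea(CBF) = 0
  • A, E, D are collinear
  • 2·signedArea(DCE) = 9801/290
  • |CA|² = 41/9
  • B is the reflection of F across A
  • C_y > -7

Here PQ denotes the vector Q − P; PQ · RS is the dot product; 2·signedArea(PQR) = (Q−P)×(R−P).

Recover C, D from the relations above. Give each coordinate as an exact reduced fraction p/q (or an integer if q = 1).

C = (-13/3, -19/3)
D = (-1667/290, -2691/290)

1. D_x = -1667/290  [A, E, D are collinear ∩ FD ⟂ AE]
2. D_y = -2691/290  [A, E, D are collinear ∩ FD ⟂ AE]
   → D = (-1667/290, -2691/290)
3. C_x = -13/3  [2·signedArea(CBF) = 0 ∩ 2·signedArea(DCE) = 9801/290]
4. C_y = -19/3  [2·signedArea(CBF) = 0 ∩ 2·signedArea(DCE) = 9801/290]
   → C = (-13/3, -19/3)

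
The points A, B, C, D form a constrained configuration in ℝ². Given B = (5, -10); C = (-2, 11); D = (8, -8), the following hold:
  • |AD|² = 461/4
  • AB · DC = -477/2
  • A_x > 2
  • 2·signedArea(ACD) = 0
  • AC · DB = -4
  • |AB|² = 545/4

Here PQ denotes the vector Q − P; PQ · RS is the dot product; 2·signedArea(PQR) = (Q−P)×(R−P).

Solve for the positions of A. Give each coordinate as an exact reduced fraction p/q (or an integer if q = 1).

1. A_x = 3  [2·signedArea(ACD) = 0 ∩ AC · DB = -4]
2. A_y = 3/2  [2·signedArea(ACD) = 0 ∩ AC · DB = -4]
   → A = (3, 3/2)

A = (3, 3/2)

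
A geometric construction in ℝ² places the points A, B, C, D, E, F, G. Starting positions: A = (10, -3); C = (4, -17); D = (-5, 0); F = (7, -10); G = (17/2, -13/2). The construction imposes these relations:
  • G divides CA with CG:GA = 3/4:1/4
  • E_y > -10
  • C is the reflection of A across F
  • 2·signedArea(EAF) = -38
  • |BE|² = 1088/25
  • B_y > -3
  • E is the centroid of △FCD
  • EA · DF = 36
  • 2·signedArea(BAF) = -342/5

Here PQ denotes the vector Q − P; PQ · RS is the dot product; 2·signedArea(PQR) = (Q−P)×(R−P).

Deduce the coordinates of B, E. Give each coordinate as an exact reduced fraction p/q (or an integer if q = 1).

1. E_x = 2  [E is the centroid of △FCD]
2. E_y = -9  [E is the centroid of △FCD]
   → E = (2, -9)
3. B_x = 2/5  [line 7·x + -3·y + -53/5 = 0 ∩ |BE|² = 1088/25]
4. B_y = -13/5  [line 7·x + -3·y + -53/5 = 0 ∩ |BE|² = 1088/25]
   → B = (2/5, -13/5)

B = (2/5, -13/5)
E = (2, -9)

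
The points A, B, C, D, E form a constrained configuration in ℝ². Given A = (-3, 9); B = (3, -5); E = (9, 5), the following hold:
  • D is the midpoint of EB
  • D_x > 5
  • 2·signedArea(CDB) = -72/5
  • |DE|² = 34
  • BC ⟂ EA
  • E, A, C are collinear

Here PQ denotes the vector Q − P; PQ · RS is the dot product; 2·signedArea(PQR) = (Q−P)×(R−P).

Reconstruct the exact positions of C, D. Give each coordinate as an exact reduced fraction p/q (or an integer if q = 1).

C = (33/5, 29/5)
D = (6, 0)

1. C_x = 33/5  [E, A, C are collinear ∩ BC ⟂ EA]
2. C_y = 29/5  [E, A, C are collinear ∩ BC ⟂ EA]
   → C = (33/5, 29/5)
3. D_x = 6  [D is the midpoint of EB]
4. D_y = 0  [D is the midpoint of EB]
   → D = (6, 0)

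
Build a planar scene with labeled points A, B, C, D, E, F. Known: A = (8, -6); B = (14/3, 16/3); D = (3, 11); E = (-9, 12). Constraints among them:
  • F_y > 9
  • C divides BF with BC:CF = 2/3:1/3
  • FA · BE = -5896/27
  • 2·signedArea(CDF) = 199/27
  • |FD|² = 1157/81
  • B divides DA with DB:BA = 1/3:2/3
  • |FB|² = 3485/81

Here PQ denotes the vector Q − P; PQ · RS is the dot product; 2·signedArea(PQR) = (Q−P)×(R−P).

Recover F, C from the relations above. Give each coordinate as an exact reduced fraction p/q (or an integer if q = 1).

1. F_x = -4/9  [line 41/3·x + -20/3·y + 1864/27 = 0 ∩ |FB|² = 3485/81]
2. F_y = 85/9  [line 41/3·x + -20/3·y + 1864/27 = 0 ∩ |FB|² = 3485/81]
   → F = (-4/9, 85/9)
3. C_x = 34/27  [C divides BF with BC:CF = 2/3:1/3]
4. C_y = 218/27  [C divides BF with BC:CF = 2/3:1/3]
   → C = (34/27, 218/27)

C = (34/27, 218/27)
F = (-4/9, 85/9)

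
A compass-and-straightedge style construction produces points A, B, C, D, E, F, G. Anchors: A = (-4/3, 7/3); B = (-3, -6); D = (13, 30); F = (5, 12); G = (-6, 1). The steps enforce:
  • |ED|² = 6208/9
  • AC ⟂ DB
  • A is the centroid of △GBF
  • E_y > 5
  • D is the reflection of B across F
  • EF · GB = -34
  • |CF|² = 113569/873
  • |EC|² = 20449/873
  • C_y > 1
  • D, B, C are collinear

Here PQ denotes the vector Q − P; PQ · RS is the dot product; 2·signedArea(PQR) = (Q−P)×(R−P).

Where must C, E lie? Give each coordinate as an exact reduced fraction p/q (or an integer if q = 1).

C = (107/291, 153/97)
E = (7/3, 6)

1. C_x = 107/291  [D, B, C are collinear ∩ AC ⟂ DB]
2. C_y = 153/97  [D, B, C are collinear ∩ AC ⟂ DB]
   → C = (107/291, 153/97)
3. E_x = 7/3  [line -3·x + 7·y + -35 = 0 ∩ |EC|² = 20449/873]
4. E_y = 6  [line -3·x + 7·y + -35 = 0 ∩ |EC|² = 20449/873]
   → E = (7/3, 6)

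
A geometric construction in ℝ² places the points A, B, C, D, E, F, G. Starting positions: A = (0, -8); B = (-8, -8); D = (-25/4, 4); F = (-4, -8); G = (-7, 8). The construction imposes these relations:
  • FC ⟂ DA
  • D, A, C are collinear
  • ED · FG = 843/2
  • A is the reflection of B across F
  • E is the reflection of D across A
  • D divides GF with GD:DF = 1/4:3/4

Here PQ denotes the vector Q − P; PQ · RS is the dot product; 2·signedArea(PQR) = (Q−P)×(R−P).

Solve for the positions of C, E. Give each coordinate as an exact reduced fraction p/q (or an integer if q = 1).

1. C_x = -2500/2929  [D, A, C are collinear ∩ FC ⟂ DA]
2. C_y = -18632/2929  [D, A, C are collinear ∩ FC ⟂ DA]
   → C = (-2500/2929, -18632/2929)
3. E_x = 25/4  [E is the reflection of D across A]
4. E_y = -20  [E is the reflection of D across A]
   → E = (25/4, -20)

C = (-2500/2929, -18632/2929)
E = (25/4, -20)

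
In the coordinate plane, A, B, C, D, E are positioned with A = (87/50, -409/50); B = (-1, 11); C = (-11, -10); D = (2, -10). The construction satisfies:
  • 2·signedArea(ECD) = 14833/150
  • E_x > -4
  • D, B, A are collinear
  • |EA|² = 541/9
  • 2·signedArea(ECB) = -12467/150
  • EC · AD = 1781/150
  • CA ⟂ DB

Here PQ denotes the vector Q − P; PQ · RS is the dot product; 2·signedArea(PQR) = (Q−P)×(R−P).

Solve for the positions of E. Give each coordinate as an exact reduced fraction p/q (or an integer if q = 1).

E = (-171/50, -359/150)

1. E_x = -171/50  [2·signedArea(ECB) = -12467/150 ∩ EC · AD = 1781/150]
2. E_y = -359/150  [2·signedArea(ECB) = -12467/150 ∩ EC · AD = 1781/150]
   → E = (-171/50, -359/150)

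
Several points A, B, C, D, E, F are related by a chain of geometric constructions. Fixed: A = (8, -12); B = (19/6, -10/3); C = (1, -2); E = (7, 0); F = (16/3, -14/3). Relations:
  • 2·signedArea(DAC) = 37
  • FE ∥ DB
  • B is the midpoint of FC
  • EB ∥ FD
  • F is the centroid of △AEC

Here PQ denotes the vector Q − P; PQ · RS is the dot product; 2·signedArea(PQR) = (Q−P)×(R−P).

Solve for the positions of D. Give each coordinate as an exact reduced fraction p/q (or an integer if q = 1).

D = (3/2, -8)

1. D_x = 3/2  [FE ∥ DB ∩ EB ∥ FD]
2. D_y = -8  [FE ∥ DB ∩ EB ∥ FD]
   → D = (3/2, -8)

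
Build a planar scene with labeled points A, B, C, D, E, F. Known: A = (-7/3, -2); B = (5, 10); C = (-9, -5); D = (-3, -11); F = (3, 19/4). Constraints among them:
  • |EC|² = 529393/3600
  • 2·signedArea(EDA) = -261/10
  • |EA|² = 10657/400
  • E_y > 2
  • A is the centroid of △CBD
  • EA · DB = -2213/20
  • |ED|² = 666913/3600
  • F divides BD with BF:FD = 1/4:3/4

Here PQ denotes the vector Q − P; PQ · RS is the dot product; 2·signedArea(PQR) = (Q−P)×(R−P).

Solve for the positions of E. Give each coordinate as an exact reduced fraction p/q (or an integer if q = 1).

1. E_x = 13/15  [2·signedArea(EDA) = -261/10 ∩ EA · DB = -2213/20]
2. E_y = 41/20  [2·signedArea(EDA) = -261/10 ∩ EA · DB = -2213/20]
   → E = (13/15, 41/20)

E = (13/15, 41/20)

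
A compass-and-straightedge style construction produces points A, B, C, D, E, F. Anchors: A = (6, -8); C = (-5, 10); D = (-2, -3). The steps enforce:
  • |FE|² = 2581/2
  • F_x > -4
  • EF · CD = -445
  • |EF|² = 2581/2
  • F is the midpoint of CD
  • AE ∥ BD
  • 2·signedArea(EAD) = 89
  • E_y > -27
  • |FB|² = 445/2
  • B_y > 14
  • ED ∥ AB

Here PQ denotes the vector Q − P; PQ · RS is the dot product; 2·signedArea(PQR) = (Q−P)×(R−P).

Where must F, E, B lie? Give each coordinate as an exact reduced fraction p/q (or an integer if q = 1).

B = (-13, 15)
E = (17, -26)
F = (-7/2, 7/2)

1. F_x = -7/2  [F is the midpoint of CD]
2. F_y = 7/2  [F is the midpoint of CD]
   → F = (-7/2, 7/2)
3. E_x = 17  [2·signedArea(EAD) = 89 ∩ EF · CD = -445]
4. E_y = -26  [2·signedArea(EAD) = 89 ∩ EF · CD = -445]
   → E = (17, -26)
5. B_x = -13  [AE ∥ BD ∩ ED ∥ AB]
6. B_y = 15  [AE ∥ BD ∩ ED ∥ AB]
   → B = (-13, 15)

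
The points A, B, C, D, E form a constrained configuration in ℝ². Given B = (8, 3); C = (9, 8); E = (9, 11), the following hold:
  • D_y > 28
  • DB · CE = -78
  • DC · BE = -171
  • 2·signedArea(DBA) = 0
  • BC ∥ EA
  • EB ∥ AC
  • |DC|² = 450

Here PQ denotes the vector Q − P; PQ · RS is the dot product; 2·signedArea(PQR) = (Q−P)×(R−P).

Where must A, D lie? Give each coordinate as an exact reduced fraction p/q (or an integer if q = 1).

1. A_x = 10  [EB ∥ AC ∩ BC ∥ EA]
2. A_y = 16  [EB ∥ AC ∩ BC ∥ EA]
   → A = (10, 16)
3. D_x = 12  [2·signedArea(DBA) = 0 ∩ DB · CE = -78]
4. D_y = 29  [2·signedArea(DBA) = 0 ∩ DB · CE = -78]
   → D = (12, 29)

A = (10, 16)
D = (12, 29)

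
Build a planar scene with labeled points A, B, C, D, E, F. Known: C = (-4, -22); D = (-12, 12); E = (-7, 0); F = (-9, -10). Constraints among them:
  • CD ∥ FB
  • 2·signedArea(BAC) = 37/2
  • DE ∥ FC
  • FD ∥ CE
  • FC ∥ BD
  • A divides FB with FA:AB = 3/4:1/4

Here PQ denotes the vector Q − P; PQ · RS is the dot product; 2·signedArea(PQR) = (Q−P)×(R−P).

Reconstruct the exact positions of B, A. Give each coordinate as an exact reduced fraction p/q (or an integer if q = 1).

A = (-15, 31/2)
B = (-17, 24)

1. B_x = -17  [FC ∥ BD ∩ CD ∥ FB]
2. B_y = 24  [FC ∥ BD ∩ CD ∥ FB]
   → B = (-17, 24)
3. A_x = -15  [A divides FB with FA:AB = 3/4:1/4]
4. A_y = 31/2  [A divides FB with FA:AB = 3/4:1/4]
   → A = (-15, 31/2)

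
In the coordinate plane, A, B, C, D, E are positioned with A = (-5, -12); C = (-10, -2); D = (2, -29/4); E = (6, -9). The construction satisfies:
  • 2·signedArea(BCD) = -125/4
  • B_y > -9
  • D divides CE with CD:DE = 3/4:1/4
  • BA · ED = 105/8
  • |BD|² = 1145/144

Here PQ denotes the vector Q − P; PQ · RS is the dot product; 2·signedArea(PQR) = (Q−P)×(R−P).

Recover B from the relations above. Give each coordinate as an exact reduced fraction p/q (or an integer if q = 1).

1. B_x = -1/3  [2·signedArea(BCD) = -125/4 ∩ BA · ED = 105/8]
2. B_y = -53/6  [2·signedArea(BCD) = -125/4 ∩ BA · ED = 105/8]
   → B = (-1/3, -53/6)

B = (-1/3, -53/6)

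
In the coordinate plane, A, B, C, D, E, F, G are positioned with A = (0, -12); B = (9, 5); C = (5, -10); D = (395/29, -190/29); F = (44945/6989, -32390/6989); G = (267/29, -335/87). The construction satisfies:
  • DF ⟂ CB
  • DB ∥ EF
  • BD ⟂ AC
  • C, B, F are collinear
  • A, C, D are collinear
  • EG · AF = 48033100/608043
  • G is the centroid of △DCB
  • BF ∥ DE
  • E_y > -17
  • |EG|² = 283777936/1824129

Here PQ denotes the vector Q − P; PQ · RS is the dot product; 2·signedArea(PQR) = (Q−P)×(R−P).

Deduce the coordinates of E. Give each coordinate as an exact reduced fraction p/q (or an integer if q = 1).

1. E_x = 77239/6989  [DB ∥ EF ∩ BF ∥ DE]
2. E_y = -113125/6989  [DB ∥ EF ∩ BF ∥ DE]
   → E = (77239/6989, -113125/6989)

E = (77239/6989, -113125/6989)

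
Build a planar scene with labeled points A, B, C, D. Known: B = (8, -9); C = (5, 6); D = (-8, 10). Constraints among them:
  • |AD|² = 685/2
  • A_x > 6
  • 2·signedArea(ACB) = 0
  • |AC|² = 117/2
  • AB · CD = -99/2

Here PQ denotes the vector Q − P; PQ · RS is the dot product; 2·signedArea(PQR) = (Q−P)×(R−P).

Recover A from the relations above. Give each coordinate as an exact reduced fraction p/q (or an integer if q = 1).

A = (13/2, -3/2)

1. A_x = 13/2  [2·signedArea(ACB) = 0 ∩ AB · CD = -99/2]
2. A_y = -3/2  [2·signedArea(ACB) = 0 ∩ AB · CD = -99/2]
   → A = (13/2, -3/2)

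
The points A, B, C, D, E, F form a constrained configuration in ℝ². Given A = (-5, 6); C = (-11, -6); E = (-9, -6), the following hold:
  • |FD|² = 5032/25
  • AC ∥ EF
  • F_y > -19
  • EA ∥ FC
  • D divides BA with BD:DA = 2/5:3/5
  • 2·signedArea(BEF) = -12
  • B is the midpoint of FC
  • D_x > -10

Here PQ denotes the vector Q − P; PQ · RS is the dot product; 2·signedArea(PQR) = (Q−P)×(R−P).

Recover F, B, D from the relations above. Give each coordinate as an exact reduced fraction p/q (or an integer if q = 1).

1. F_x = -15  [EA ∥ FC ∩ AC ∥ EF]
2. F_y = -18  [EA ∥ FC ∩ AC ∥ EF]
   → F = (-15, -18)
3. B_x = -13  [B is the midpoint of FC]
4. B_y = -12  [B is the midpoint of FC]
   → B = (-13, -12)
5. D_x = -49/5  [D divides BA with BD:DA = 2/5:3/5]
6. D_y = -24/5  [D divides BA with BD:DA = 2/5:3/5]
   → D = (-49/5, -24/5)

B = (-13, -12)
D = (-49/5, -24/5)
F = (-15, -18)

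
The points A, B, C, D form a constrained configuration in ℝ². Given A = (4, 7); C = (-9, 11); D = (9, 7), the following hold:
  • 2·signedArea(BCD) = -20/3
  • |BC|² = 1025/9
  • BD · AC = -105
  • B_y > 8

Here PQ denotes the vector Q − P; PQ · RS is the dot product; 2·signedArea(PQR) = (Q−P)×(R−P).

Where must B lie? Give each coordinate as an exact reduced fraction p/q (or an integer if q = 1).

1. B_x = 4/3  [BD · AC = -105 ∩ 2·signedArea(BCD) = -20/3]
2. B_y = 25/3  [BD · AC = -105 ∩ 2·signedArea(BCD) = -20/3]
   → B = (4/3, 25/3)

B = (4/3, 25/3)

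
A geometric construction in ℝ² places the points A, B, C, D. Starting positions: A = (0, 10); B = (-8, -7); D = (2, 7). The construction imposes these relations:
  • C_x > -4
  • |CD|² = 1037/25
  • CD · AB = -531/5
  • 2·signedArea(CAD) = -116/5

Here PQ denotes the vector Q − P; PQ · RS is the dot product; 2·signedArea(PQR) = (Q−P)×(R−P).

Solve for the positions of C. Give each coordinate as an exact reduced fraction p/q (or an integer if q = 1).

1. C_x = -16/5  [2·signedArea(CAD) = -116/5 ∩ CD · AB = -531/5]
2. C_y = 16/5  [2·signedArea(CAD) = -116/5 ∩ CD · AB = -531/5]
   → C = (-16/5, 16/5)

C = (-16/5, 16/5)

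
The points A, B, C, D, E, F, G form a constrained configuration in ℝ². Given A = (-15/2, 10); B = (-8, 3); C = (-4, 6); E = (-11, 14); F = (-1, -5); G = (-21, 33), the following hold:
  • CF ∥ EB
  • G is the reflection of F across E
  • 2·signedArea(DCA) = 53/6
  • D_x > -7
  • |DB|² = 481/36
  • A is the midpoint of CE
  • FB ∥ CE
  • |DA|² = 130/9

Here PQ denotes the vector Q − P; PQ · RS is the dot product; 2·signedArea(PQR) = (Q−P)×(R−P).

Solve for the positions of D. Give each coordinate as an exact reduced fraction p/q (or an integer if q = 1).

1. D_x = -13/2  [line -4·x + -7/2·y + -23/6 = 0 ∩ |DA|² = 130/9]
2. D_y = 19/3  [line -4·x + -7/2·y + -23/6 = 0 ∩ |DA|² = 130/9]
   → D = (-13/2, 19/3)

D = (-13/2, 19/3)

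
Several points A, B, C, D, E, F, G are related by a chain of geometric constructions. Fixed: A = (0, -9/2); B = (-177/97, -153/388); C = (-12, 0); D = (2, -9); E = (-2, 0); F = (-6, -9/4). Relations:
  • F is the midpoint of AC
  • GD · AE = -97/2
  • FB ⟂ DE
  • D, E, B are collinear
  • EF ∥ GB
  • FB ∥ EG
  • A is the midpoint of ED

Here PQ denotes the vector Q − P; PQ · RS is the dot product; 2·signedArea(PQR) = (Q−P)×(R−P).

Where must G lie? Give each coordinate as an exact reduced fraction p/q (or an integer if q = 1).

G = (211/97, 180/97)

1. G_x = 211/97  [EF ∥ GB ∩ FB ∥ EG]
2. G_y = 180/97  [EF ∥ GB ∩ FB ∥ EG]
   → G = (211/97, 180/97)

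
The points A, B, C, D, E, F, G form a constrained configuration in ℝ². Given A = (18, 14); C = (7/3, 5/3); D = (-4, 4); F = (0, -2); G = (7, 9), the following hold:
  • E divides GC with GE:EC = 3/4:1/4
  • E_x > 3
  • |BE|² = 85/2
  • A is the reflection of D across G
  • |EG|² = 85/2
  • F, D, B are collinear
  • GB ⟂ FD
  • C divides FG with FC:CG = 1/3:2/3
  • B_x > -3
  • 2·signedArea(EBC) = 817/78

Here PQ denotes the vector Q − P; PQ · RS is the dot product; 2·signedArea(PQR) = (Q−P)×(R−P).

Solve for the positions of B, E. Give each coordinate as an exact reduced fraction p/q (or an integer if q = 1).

1. B_x = -38/13  [F, D, B are collinear ∩ GB ⟂ FD]
2. B_y = 31/13  [F, D, B are collinear ∩ GB ⟂ FD]
   → B = (-38/13, 31/13)
3. E_x = 7/2  [E divides GC with GE:EC = 3/4:1/4]
4. E_y = 7/2  [E divides GC with GE:EC = 3/4:1/4]
   → E = (7/2, 7/2)

B = (-38/13, 31/13)
E = (7/2, 7/2)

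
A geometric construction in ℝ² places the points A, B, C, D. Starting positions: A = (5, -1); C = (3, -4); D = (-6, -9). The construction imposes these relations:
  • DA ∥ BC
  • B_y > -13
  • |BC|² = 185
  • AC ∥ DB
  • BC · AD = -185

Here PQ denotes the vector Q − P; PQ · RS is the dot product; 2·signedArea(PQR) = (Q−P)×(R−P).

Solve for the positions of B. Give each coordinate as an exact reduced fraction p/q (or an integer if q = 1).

B = (-8, -12)

1. B_x = -8  [DA ∥ BC ∩ AC ∥ DB]
2. B_y = -12  [DA ∥ BC ∩ AC ∥ DB]
   → B = (-8, -12)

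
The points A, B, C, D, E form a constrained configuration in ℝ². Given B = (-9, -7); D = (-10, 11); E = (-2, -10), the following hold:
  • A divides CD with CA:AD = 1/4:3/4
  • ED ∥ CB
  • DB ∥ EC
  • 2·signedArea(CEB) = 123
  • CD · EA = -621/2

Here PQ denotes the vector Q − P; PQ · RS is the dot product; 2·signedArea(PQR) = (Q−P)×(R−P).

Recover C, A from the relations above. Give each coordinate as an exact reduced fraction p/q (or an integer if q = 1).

A = (-13/4, -73/4)
C = (-1, -28)

1. C_x = -1  [ED ∥ CB ∩ DB ∥ EC]
2. C_y = -28  [ED ∥ CB ∩ DB ∥ EC]
   → C = (-1, -28)
3. A_x = -13/4  [A divides CD with CA:AD = 1/4:3/4]
4. A_y = -73/4  [A divides CD with CA:AD = 1/4:3/4]
   → A = (-13/4, -73/4)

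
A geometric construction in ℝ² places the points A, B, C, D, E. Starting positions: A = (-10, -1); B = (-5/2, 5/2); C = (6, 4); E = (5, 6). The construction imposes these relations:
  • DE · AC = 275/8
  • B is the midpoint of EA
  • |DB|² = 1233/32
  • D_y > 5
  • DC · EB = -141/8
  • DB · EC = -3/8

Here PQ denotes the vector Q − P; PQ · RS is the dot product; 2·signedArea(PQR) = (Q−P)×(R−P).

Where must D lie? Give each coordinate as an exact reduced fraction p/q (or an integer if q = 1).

1. D_x = 25/8  [DC · EB = -141/8 ∩ DE · AC = 275/8]
2. D_y = 41/8  [DC · EB = -141/8 ∩ DE · AC = 275/8]
   → D = (25/8, 41/8)

D = (25/8, 41/8)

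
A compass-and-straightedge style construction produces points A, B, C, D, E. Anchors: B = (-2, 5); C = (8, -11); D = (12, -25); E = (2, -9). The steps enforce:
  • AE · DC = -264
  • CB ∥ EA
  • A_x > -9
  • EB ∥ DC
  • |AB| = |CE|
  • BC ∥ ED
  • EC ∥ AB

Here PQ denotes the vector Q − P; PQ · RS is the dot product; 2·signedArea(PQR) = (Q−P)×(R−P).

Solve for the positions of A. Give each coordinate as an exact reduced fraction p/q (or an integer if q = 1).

A = (-8, 7)

1. A_x = -8  [EC ∥ AB ∩ CB ∥ EA]
2. A_y = 7  [EC ∥ AB ∩ CB ∥ EA]
   → A = (-8, 7)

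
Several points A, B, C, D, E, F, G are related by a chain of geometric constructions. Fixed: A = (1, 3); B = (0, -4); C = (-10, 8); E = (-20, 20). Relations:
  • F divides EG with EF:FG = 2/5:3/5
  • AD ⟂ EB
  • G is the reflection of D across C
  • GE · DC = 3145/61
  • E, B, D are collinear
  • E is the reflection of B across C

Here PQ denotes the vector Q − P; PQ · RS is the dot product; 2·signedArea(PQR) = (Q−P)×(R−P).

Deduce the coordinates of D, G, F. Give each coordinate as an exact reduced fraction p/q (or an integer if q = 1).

D = (-185/61, -22/61)
F = (-1146/61, 5656/305)
G = (-1035/61, 998/61)

1. D_x = -185/61  [E, B, D are collinear ∩ AD ⟂ EB]
2. D_y = -22/61  [E, B, D are collinear ∩ AD ⟂ EB]
   → D = (-185/61, -22/61)
3. G_x = -1035/61  [G is the reflection of D across C]
4. G_y = 998/61  [G is the reflection of D across C]
   → G = (-1035/61, 998/61)
5. F_x = -1146/61  [F divides EG with EF:FG = 2/5:3/5]
6. F_y = 5656/305  [F divides EG with EF:FG = 2/5:3/5]
   → F = (-1146/61, 5656/305)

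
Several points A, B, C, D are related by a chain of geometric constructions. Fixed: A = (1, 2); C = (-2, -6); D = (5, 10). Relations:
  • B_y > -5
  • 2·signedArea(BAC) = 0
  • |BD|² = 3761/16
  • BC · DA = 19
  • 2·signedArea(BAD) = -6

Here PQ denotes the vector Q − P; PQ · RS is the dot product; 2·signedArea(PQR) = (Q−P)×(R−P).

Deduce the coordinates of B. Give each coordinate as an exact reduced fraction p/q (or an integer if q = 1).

B = (-5/4, -4)

1. B_x = -5/4  [2·signedArea(BAC) = 0 ∩ BC · DA = 19]
2. B_y = -4  [2·signedArea(BAC) = 0 ∩ BC · DA = 19]
   → B = (-5/4, -4)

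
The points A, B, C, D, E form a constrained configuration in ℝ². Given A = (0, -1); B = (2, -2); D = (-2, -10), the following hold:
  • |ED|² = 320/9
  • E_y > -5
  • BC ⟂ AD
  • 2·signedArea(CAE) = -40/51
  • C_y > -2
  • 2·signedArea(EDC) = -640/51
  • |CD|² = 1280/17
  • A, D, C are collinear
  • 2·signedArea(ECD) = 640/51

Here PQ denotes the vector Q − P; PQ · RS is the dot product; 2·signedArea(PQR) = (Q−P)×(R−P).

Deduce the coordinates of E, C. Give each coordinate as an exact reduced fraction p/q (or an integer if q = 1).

1. C_x = -2/17  [A, D, C are collinear ∩ BC ⟂ AD]
2. C_y = -26/17  [A, D, C are collinear ∩ BC ⟂ AD]
   → C = (-2/17, -26/17)
3. E_x = 2/3  [line -144/17·x + 32/17·y + 736/51 = 0 ∩ |ED|² = 320/9]
4. E_y = -14/3  [line -144/17·x + 32/17·y + 736/51 = 0 ∩ |ED|² = 320/9]
   → E = (2/3, -14/3)

C = (-2/17, -26/17)
E = (2/3, -14/3)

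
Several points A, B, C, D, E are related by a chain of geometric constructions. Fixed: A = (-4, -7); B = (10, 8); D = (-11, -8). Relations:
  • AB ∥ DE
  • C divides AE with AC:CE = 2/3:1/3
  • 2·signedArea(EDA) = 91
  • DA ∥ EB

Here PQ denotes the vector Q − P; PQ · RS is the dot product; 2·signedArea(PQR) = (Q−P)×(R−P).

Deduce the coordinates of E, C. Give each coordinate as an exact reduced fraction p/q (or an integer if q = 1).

1. E_x = 3  [DA ∥ EB ∩ AB ∥ DE]
2. E_y = 7  [DA ∥ EB ∩ AB ∥ DE]
   → E = (3, 7)
3. C_x = 2/3  [C divides AE with AC:CE = 2/3:1/3]
4. C_y = 7/3  [C divides AE with AC:CE = 2/3:1/3]
   → C = (2/3, 7/3)

C = (2/3, 7/3)
E = (3, 7)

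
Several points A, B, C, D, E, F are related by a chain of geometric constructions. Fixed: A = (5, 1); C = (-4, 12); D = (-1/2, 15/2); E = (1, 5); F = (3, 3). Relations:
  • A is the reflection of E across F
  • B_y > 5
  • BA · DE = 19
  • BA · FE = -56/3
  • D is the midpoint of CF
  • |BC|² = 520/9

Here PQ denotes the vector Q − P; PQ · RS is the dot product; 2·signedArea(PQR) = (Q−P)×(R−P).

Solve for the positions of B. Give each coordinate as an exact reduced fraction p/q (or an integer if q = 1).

1. B_x = 2/3  [BA · FE = -56/3 ∩ BA · DE = 19]
2. B_y = 6  [BA · FE = -56/3 ∩ BA · DE = 19]
   → B = (2/3, 6)

B = (2/3, 6)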